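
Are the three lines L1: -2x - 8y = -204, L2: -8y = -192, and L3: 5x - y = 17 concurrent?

The three lines meet at one point iff the augmented coefficient matrix [aᵢ bᵢ cᵢ] has rank < 3, i.e. its determinant vanishes.
Here the determinant is 176.
Nonzero, so no common point exists.

No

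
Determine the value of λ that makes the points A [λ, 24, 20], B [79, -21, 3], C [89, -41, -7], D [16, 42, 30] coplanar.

18

Coplanarity ⇔ det[AB; AC; AD] = 0.
Expanding, this is linear in λ: (-90)λ + (1620) = 0.
So λ = 18.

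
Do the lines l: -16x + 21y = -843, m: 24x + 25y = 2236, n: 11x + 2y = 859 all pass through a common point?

The three lines meet at one point iff the augmented coefficient matrix [aᵢ bᵢ cᵢ] has rank < 3, i.e. its determinant vanishes.
Here the determinant is 2893.
Nonzero, so no common point exists.

No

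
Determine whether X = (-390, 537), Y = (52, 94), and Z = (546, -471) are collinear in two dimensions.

No

XY = (442, -443), XZ = (936, -1008).
Twice the signed area of △XYZ is (442)(-1008) − (-443)(936) = -30888.
The area is nonzero, so the three points are not collinear.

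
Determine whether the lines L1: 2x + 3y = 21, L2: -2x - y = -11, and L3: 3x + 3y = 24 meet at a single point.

Yes

Lines aᵢx + bᵢy = cᵢ with pairwise distinct directions are concurrent exactly when det[aᵢ bᵢ cᵢ] = 0.
Here the determinant is 0.
It vanishes, so the lines are concurrent at (3, 5).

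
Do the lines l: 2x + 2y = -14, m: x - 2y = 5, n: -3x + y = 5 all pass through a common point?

Yes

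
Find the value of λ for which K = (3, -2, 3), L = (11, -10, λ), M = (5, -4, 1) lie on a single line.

-5

Direction KM = (2, -2, -2). From the x-coordinate of L, the parameter along the line is τ = (11 − 3)/2 = 4.
Then λ = 3 + 4·(-2) = -5.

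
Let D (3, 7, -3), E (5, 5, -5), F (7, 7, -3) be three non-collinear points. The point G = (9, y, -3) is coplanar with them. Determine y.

7

Coplanarity requires DE · (DF × DG) = 0.
DE = (2, -2, -2), DF = (4, 0, 0); the triple product is linear in y with coefficient -8 and constant term 56.
Setting it to zero: y = 7.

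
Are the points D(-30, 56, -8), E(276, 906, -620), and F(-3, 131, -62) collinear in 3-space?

DE = (306, 850, -612), DF = (27, 75, -54).
DE × DF = (0, 0, 0).
The cross product vanishes, so the three points are collinear.

Yes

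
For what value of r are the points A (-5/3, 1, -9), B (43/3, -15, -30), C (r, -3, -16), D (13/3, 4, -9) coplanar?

19/3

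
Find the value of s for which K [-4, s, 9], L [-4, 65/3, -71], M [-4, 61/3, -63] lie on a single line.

25/3

Collinearity requires KL × KM = 0; each component is linear in s.
The x-component gives (-8)s + (200/3) = 0, so s = 25/3.
The remaining components then also vanish.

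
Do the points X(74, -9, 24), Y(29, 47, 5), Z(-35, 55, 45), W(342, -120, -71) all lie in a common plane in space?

With X as base: XY = (-45, 56, -19), XZ = (-109, 64, 21), XW = (268, -111, -95).
XZ × XW = (-3749, -4727, -5053).
XY · (XZ × XW) = 0.
The scalar triple product vanishes, so the four points are coplanar.

Yes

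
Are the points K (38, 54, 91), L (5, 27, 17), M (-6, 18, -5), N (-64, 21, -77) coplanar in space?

The four points are coplanar iff the 3×3 determinant with rows KL, KM, KN is zero.
Rows: (-33, -27, -74), (-44, -36, -96), (-102, -33, -168).
Expanding along the first row: (-33)(2880) − (-27)(-2400) + (-74)(-2220) = 4440.
Nonzero ⇒ not coplanar.

No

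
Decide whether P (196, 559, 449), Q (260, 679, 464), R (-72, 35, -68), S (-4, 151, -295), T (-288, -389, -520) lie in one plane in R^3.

Yes

The plane through P, Q, R has normal n = PQ × PR = (-54180, 29068, -1376) and equation n·X = 5011908.
Checking the remaining points: n·S = 5011908, n·T = 5011908.
All equal 5011908, so all 5 points lie in one plane.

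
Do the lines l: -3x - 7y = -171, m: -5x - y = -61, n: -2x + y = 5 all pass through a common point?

Yes

Intersecting l and m: solving the 2×2 system gives (x, y) = (8, 21).
Substitute into n: (-2)(8) + (1)(21) = 5.
This equals 5, so (8, 21) lies on all three lines and they are concurrent.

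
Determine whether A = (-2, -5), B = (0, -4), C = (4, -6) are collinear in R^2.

AB = (2, 1), AC = (6, -1).
Twice the signed area of △ABC is (2)(-1) − (1)(6) = -8.
The area is nonzero, so the three points are not collinear.

No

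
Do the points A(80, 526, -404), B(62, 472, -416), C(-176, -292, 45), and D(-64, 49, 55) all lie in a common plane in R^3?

A normal to the plane through A, B, C is n = AB × AC = (-34062, 11154, 900).
The plane has equation n·P = 2778444. For D: n·D = 2776014.
2776014 ≠ 2778444, so D is off the plane.

No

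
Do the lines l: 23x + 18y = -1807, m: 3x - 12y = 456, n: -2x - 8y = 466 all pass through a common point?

The three lines meet at one point iff the augmented coefficient matrix [aᵢ bᵢ cᵢ] has rank < 3, i.e. its determinant vanishes.
Here the determinant is 444.
Nonzero, so no common point exists.

No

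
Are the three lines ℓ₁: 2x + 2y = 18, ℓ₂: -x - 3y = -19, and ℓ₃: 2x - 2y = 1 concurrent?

No

Lines aᵢx + bᵢy = cᵢ with pairwise distinct directions are concurrent exactly when det[aᵢ bᵢ cᵢ] = 0.
Here the determinant is -12.
Nonzero, so no common point exists.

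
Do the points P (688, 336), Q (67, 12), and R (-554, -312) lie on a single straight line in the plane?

Yes

PQ = (-621, -324), PR = (-1242, -648).
det[PQ; PR] = (-621)(-648) − (-324)(-1242) = 0.
The determinant is zero, so the points are collinear.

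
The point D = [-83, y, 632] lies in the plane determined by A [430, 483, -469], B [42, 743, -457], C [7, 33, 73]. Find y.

The plane through A, B, C has equation 146320x + 205220y + 284580z = 28570840.
Substituting D: (205220)y + (167710000) = 28570840, so y = -678.

-678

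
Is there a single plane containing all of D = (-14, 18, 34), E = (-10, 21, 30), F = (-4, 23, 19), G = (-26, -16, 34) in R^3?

A normal to the plane through D, E, F is n = DE × DF = (-25, 20, -10).
The plane has equation n·P = 370. For G: n·G = -10.
-10 ≠ 370, so G is off the plane.

No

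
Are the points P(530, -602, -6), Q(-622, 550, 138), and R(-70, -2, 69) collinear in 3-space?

Yes

PQ = (-1152, 1152, 144), PR = (-600, 600, 75).
Each component of PR is 25/48 times the corresponding component of PQ, so PR = 25/48·PQ and the points are collinear.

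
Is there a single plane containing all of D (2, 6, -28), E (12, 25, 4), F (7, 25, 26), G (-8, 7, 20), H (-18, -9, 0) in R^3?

The plane through D, E, F has normal n = DE × DF = (418, -380, 95) and equation n·P = -4104.
Checking the remaining points: n·G = -4104, n·H = -4104.
All equal -4104, so all 5 points lie in one plane.

Yes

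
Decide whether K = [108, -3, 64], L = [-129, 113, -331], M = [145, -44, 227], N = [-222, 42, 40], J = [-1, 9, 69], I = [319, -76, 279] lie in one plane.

The plane through K, L, M has normal n = KL × KM = (2713, 24016, 5425) and equation n·P = 568156.
Checking the remaining points: n·N = 623386, n·J = 587756, n·I = 553806.
Since n·N = 623386 ≠ 568156, N is off the plane and the points are not all coplanar.

No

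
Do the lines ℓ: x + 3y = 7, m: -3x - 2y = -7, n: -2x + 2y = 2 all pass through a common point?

Lines aᵢx + bᵢy = cᵢ with pairwise distinct directions are concurrent exactly when det[aᵢ bᵢ cᵢ] = 0.
Here the determinant is 0.
It vanishes, so the lines are concurrent at (1, 2).

Yes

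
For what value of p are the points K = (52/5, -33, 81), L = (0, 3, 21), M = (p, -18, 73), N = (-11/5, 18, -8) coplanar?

-3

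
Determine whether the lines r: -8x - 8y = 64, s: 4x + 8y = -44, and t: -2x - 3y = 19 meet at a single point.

Yes

Lines aᵢx + bᵢy = cᵢ with pairwise distinct directions are concurrent exactly when det[aᵢ bᵢ cᵢ] = 0.
Here the determinant is 0.
It vanishes, so the lines are concurrent at (-5, -3).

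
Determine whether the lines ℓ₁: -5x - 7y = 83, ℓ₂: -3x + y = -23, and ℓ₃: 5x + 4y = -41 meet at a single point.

Intersecting ℓ₁ and ℓ₂: solving the 2×2 system gives (x, y) = (3, -14).
Substitute into ℓ₃: (5)(3) + (4)(-14) = -41.
This equals -41, so (3, -14) lies on all three lines and they are concurrent.

Yes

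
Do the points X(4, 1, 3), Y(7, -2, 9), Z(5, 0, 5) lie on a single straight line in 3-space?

Yes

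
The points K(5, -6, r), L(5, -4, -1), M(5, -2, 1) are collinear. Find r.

Collinearity requires KL × KM = 0; each component is linear in r.
The x-component gives (2)r + (6) = 0, so r = -3.
The remaining components then also vanish.

-3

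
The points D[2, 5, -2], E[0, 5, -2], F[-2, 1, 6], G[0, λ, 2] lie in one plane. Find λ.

3

Coplanarity ⇔ det[DE; DF; DG] = 0.
Expanding, this is linear in λ: (16)λ + (-48) = 0.
So λ = 3.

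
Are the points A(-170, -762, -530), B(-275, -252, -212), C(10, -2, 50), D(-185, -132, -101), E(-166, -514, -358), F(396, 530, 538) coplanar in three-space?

Yes

The plane through A, B, C has normal n = AB × AC = (54120, 118140, -171600) and equation n·P = -8275080.
Checking the remaining points: n·D = -8275080, n·E = -8275080, n·F = -8275080.
All equal -8275080, so all 6 points lie in one plane.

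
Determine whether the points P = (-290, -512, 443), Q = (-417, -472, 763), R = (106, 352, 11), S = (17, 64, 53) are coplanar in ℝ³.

No

The four points are coplanar iff the 3×3 determinant with rows PQ, PR, PS is zero.
Rows: (-127, 40, 320), (396, 864, -432), (307, 576, -390).
Expanding along the first row: (-127)(-88128) − (40)(-21816) + (320)(-37152) = 176256.
Nonzero ⇒ not coplanar.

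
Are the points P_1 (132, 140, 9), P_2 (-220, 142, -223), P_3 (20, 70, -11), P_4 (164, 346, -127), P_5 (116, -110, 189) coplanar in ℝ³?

The plane through P_1, P_2, P_3 has normal n = P_1P_2 × P_1P_3 = (-16280, 18944, 24864) and equation n·P = 726976.
Checking the remaining points: n·P_4 = 726976, n·P_5 = 726976.
All equal 726976, so all 5 points lie in one plane.

Yes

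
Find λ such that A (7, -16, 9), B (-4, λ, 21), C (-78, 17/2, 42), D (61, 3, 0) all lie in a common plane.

19/2

Normal to plane ACD: n = (-1695/2, 1017, -2938); plane equation n·P = -97293/2.
Requiring n·B = -97293/2: (1017)λ + (-58308) = -97293/2.
So λ = 19/2.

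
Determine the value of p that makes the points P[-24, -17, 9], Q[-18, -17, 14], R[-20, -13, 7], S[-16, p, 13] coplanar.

-15

Coplanarity ⇔ det[PQ; PR; PS] = 0.
Expanding, this is linear in p: (32)p + (480) = 0.
So p = -15.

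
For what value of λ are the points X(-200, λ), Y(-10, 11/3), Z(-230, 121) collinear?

Collinearity: (X − Y) must be parallel to (Z − Y) = (-220, 352/3).
Cross-multiplying the components: (λ − 11/3)·(-220) = (-190)·(352/3).
Solving gives λ = 105.

105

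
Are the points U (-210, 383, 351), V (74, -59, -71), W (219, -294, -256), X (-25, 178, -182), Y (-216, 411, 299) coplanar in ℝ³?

The plane through U, V, W has normal n = UV × UW = (-17400, -8650, -2650) and equation n·P = -589100.
Checking the remaining points: n·X = -622400, n·Y = -589100.
Since n·X = -622400 ≠ -589100, X is off the plane and the points are not all coplanar.

No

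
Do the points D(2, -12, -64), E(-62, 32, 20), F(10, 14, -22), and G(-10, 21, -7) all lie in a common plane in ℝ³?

Yes

A normal to the plane through D, E, F is n = DE × DF = (-336, 3360, -2016).
The plane has equation n·P = 88032. For G: n·G = 88032.
Equal, so G lies in the plane and all four are coplanar.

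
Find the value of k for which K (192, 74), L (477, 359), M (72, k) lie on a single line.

-46

The three points are collinear iff det[KL; KM] = 0.
This determinant is linear in k: (285)k + (13110) = 0, so k = -46.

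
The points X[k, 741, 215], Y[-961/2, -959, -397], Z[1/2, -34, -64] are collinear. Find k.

807/2

Direction YZ = (481, 925, 333). From the y-coordinate of X, the parameter along the line is τ = (741 − (-959))/925 = 68/37.
Then k = (-961/2) + 68/37·(481) = 807/2.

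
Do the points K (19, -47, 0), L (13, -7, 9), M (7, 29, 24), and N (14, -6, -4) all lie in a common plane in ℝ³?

A normal to the plane through K, L, M is n = KL × KM = (276, 36, 24).
The plane has equation n·P = 3552. For N: n·N = 3552.
Equal, so N lies in the plane and all four are coplanar.

Yes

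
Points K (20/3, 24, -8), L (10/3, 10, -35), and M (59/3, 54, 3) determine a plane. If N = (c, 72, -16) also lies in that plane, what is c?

A normal to the plane is n = KL × KM = (656, -943/3, 82).
N lies in the plane iff n · KN = 0.
This gives (656)c + (-60352/3) = 0, so c = 92/3.

92/3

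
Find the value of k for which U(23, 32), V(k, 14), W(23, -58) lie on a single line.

The three points are collinear iff det[UV; UW] = 0.
This determinant is linear in k: (-90)k + (2070) = 0, so k = 23.

23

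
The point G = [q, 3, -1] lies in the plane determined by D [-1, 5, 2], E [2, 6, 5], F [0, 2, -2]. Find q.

A normal to the plane is n = DE × DF = (5, 15, -10).
G lies in the plane iff n · DG = 0.
This gives (5)q + (5) = 0, so q = -1.

-1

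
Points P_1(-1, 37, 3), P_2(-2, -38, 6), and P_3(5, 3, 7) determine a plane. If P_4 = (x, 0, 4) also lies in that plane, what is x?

The plane through P_1, P_2, P_3 has equation −198x + 22y + 484z = 2464.
Substituting P_4: (-198)x + (1936) = 2464, so x = -8/3.

-8/3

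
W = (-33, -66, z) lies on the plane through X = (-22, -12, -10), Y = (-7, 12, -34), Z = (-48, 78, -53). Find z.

31

The plane through X, Y, Z has equation 1128x + 1269y + 1974z = -59784.
Substituting W: (1974)z + (-120978) = -59784, so z = 31.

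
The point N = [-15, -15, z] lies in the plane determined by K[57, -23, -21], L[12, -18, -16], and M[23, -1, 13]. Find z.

The plane through K, L, M has equation 60x + 1360y − 820z = -10640.
Substituting N: (-820)z + (-21300) = -10640, so z = -13.

-13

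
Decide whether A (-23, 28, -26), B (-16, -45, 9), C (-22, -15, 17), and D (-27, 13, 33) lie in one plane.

No

With A as base: AB = (7, -73, 35), AC = (1, -43, 43), AD = (-4, -15, 59).
AC × AD = (-1892, -231, -187).
AB · (AC × AD) = -2926.
Since -2926 ≠ 0, the four points are not coplanar.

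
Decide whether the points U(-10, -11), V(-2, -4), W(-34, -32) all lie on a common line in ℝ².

UV = (8, 7), UW = (-24, -21).
det[UV; UW] = (8)(-21) − (7)(-24) = 0.
The determinant is zero, so the points are collinear.

Yes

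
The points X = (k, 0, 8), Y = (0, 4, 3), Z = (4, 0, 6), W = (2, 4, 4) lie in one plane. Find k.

8

The points are coplanar iff XY · (XZ × XW) = 0.
Expanding, this is linear in k: (4)k + (-32) = 0.
So k = 8.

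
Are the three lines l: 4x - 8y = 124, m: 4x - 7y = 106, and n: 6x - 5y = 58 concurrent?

Lines aᵢx + bᵢy = cᵢ with pairwise distinct directions are concurrent exactly when det[aᵢ bᵢ cᵢ] = 0.
Here the determinant is -8.
Nonzero, so no common point exists.

No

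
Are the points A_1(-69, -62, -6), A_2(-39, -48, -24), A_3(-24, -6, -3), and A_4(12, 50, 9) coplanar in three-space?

With A_1 as base: A_1A_2 = (30, 14, -18), A_1A_3 = (45, 56, 3), A_1A_4 = (81, 112, 15).
A_1A_3 × A_1A_4 = (504, -432, 504).
A_1A_2 · (A_1A_3 × A_1A_4) = 0.
The scalar triple product vanishes, so the four points are coplanar.

Yes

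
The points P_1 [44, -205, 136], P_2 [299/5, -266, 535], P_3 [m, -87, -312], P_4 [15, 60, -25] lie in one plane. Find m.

108/5

Coplanarity ⇔ det[P_1P_2; P_1P_3; P_1P_4] = 0.
Expanding, this is linear in m: (95914)m + (-10358712/5) = 0.
So m = 108/5.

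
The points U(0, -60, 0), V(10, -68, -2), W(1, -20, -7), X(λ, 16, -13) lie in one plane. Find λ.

1

The points are coplanar iff UV · (UW × UX) = 0.
Expanding, this is linear in λ: (136)λ + (-136) = 0.
So λ = 1.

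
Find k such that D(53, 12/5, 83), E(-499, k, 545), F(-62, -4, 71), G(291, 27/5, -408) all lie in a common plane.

-18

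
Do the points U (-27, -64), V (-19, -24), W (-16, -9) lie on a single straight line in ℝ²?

Yes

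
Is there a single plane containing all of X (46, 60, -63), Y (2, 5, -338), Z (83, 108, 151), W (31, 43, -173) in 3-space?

A normal to the plane through X, Y, Z is n = XY × XZ = (1430, -759, -77).
The plane has equation n·P = 25091. For W: n·W = 25014.
25014 ≠ 25091, so W is off the plane.

No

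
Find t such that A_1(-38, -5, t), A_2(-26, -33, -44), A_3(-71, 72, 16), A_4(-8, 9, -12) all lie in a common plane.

Coplanarity ⇔ det[A_1A_2; A_1A_3; A_1A_4] = 0.
Expanding, this is linear in t: (3780)t + (105840) = 0.
So t = -28.

-28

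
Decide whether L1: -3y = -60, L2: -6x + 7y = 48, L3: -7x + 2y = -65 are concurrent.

No

The three lines meet at one point iff the augmented coefficient matrix [aᵢ bᵢ cᵢ] has rank < 3, i.e. its determinant vanishes.
Here the determinant is -42.
Nonzero, so no common point exists.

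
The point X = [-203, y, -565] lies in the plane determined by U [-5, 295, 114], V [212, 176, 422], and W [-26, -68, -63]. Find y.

The plane through U, V, W has equation 132867x + 31941y − 81270z = -506520.
Substituting X: (31941)y + (18945549) = -506520, so y = -609.

-609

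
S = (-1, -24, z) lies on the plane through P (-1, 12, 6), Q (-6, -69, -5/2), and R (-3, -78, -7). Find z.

A normal to the plane is n = PQ × PR = (288, -48, 288).
S lies in the plane iff n · PS = 0.
This gives (288)z + (0) = 0, so z = 0.

0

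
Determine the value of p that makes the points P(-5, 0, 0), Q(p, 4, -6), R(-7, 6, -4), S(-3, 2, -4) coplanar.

-3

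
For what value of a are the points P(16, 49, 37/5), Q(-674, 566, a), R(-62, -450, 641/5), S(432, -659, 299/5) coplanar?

Normal to plane PRS: n = (296894/5, 54340, 262808); plane equation n·X = 5557500.
Requiring n·Q = 5557500: (262808)a + (-46324356/5) = 5557500.
So a = 282/5.

282/5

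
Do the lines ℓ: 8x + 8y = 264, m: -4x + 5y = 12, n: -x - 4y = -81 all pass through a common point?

Yes

The three lines meet at one point iff the augmented coefficient matrix [aᵢ bᵢ cᵢ] has rank < 3, i.e. its determinant vanishes.
Here the determinant is 0.
It vanishes, so the lines are concurrent at (17, 16).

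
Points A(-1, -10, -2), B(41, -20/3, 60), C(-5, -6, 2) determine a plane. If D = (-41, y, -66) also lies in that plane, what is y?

-46/3

The plane through A, B, C has equation −(704/3)x − 416y + (544/3)z = 4032.
Substituting D: (-416)y + (-7040/3) = 4032, so y = -46/3.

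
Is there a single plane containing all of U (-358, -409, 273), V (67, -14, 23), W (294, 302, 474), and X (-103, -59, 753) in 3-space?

No

The four points are coplanar iff the 3×3 determinant with rows UV, UW, UX is zero.
Rows: (425, 395, -250), (652, 711, 201), (255, 350, 480).
Expanding along the first row: (425)(270930) − (395)(261705) + (-250)(46895) = 48025.
Nonzero ⇒ not coplanar.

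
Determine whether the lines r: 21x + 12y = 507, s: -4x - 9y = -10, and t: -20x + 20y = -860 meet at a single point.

The three lines meet at one point iff the augmented coefficient matrix [aᵢ bᵢ cᵢ] has rank < 3, i.e. its determinant vanishes.
Here the determinant is -3960.
Nonzero, so no common point exists.

No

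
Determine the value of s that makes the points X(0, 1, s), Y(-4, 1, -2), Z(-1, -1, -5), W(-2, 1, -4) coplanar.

-6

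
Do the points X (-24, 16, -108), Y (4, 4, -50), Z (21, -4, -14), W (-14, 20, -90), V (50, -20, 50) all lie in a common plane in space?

No

The plane through X, Y, Z has normal n = XY × XZ = (32, -22, -20) and equation n·P = 1040.
Checking the remaining points: n·W = 912, n·V = 1040.
Since n·W = 912 ≠ 1040, W is off the plane and the points are not all coplanar.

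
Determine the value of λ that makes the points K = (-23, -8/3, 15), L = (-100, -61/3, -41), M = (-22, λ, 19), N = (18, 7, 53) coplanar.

Normal to plane KLN: n = (-130, 630, -20); plane equation n·P = 1010.
Requiring n·M = 1010: (630)λ + (2480) = 1010.
So λ = -7/3.

-7/3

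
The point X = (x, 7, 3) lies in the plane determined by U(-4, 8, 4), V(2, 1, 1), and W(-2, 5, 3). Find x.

-2

A normal to the plane is n = UV × UW = (-2, 0, -4).
X lies in the plane iff n · UX = 0.
This gives (-2)x + (-4) = 0, so x = -2.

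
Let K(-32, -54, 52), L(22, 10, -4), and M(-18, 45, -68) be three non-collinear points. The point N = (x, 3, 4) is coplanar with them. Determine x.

A normal to the plane is n = KL × KM = (-2136, 5696, 4450).
N lies in the plane iff n · KN = 0.
This gives (-2136)x + (42720) = 0, so x = 20.

20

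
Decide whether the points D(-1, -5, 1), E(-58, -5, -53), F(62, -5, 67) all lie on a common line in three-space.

No

DE = (-57, 0, -54), DF = (63, 0, 66).
DE × DF = (0, 360, 0).
The cross product is nonzero, so the points do not lie on one line.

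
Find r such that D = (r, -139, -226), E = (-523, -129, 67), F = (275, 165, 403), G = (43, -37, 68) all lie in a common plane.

Coplanarity ⇔ det[DE; DF; DG] = 0.
Expanding, this is linear in r: (30618)r + (-9338490) = 0.
So r = 305.

305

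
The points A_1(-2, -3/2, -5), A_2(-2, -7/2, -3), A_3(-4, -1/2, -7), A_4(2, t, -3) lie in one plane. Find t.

-3/2

The points are coplanar iff A_1A_2 · (A_1A_3 × A_1A_4) = 0.
Expanding, this is linear in t: (-4)t + (-6) = 0.
So t = -3/2.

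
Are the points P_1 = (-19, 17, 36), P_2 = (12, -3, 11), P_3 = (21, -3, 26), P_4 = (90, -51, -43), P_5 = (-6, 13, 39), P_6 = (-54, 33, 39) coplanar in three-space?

No

The plane through P_1, P_2, P_3 has normal n = P_1P_2 × P_1P_3 = (-300, -690, 180) and equation n·P = 450.
Checking the remaining points: n·P_4 = 450, n·P_5 = -150, n·P_6 = 450.
Since n·P_5 = -150 ≠ 450, P_5 is off the plane and the points are not all coplanar.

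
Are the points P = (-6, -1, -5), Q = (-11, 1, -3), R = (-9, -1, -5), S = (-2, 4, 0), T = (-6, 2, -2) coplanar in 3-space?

The plane through P, Q, R has normal n = PQ × PR = (0, -6, 6) and equation n·X = -24.
Checking the remaining points: n·S = -24, n·T = -24.
All equal -24, so all 5 points lie in one plane.

Yes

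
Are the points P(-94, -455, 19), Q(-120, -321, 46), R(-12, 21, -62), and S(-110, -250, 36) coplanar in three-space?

A normal to the plane through P, Q, R is n = PQ × PR = (-23706, 108, -23364).
The plane has equation n·X = 1735308. For S: n·S = 1739556.
1739556 ≠ 1735308, so S is off the plane.

No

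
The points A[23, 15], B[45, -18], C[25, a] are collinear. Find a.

The three points are collinear iff det[AB; AC] = 0.
This determinant is linear in a: (22)a + (-264) = 0, so a = 12.

12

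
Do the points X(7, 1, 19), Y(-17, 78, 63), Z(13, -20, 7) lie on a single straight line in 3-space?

XY = (-24, 77, 44), XZ = (6, -21, -12).
Comparing components 3 and 1: (44)(6) − (-24)(-12) = -24 ≠ 0, so XY and XZ are not parallel and the points are not collinear.

No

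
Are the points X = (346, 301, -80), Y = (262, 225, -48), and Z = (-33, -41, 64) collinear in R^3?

XY = (-84, -76, 32), XZ = (-379, -342, 144).
Comparing components 3 and 1: (32)(-379) − (-84)(144) = -32 ≠ 0, so XY and XZ are not parallel and the points are not collinear.

No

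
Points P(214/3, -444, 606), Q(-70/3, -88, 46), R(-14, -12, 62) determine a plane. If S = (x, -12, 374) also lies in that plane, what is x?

54

Coplanarity requires PQ · (PR × PS) = 0.
PQ = (-284/3, 356, -560), PR = (-256/3, 432, -544); the triple product is linear in x with coefficient 48256 and constant term -2605824.
Setting it to zero: x = 54.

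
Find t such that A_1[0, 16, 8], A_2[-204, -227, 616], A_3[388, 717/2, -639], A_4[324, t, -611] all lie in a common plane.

641/2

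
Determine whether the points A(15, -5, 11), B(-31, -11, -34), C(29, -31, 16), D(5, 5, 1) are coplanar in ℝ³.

With A as base: AB = (-46, -6, -45), AC = (14, -26, 5), AD = (-10, 10, -10).
AC × AD = (210, 90, -120).
AB · (AC × AD) = -4800.
Since -4800 ≠ 0, the four points are not coplanar.

No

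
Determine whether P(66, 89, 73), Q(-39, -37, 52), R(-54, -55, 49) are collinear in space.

Yes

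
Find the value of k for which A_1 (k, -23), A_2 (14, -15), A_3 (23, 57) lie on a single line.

13

Collinearity: (A_1 − A_2) must be parallel to (A_3 − A_2) = (9, 72).
Cross-multiplying the components: (k − 14)·(72) = (-8)·(9).
Solving gives k = 13.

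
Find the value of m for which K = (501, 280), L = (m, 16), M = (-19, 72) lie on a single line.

The three points are collinear iff det[KL; KM] = 0.
This determinant is linear in m: (-208)m + (-33072) = 0, so m = -159.

-159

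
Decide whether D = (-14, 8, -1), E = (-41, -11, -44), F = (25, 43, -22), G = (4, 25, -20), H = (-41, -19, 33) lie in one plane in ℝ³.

No

The plane through D, E, F has normal n = DE × DF = (1904, -2244, -204) and equation n·P = -44404.
Checking the remaining points: n·G = -44404, n·H = -42160.
Since n·H = -42160 ≠ -44404, H is off the plane and the points are not all coplanar.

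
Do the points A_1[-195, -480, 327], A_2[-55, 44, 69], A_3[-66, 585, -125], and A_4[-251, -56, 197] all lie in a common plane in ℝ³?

Yes

A normal to the plane through A_1, A_2, A_3 is n = A_1A_2 × A_1A_3 = (37922, 29998, 81504).
The plane has equation n·P = 4857978. For A_4: n·A_4 = 4857978.
Equal, so A_4 lies in the plane and all four are coplanar.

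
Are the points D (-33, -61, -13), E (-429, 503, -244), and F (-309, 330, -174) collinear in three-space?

DE = (-396, 564, -231), DF = (-276, 391, -161).
DE × DF = (-483, 0, 828).
The cross product is nonzero, so the points do not lie on one line.

No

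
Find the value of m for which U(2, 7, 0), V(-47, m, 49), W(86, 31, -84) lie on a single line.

-7

Collinearity requires UV × UW = 0; each component is linear in m.
The x-component gives (-84)m + (-588) = 0, so m = -7.
The remaining components then also vanish.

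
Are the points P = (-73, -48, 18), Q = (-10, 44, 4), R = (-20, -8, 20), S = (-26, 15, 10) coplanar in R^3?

No

With P as base: PQ = (63, 92, -14), PR = (53, 40, 2), PS = (47, 63, -8).
PR × PS = (-446, 518, 1459).
PQ · (PR × PS) = -868.
Since -868 ≠ 0, the four points are not coplanar.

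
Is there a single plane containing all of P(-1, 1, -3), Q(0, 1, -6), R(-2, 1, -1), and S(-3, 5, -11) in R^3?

With P as base: PQ = (1, 0, -3), PR = (-1, 0, 2), PS = (-2, 4, -8).
PR × PS = (-8, -12, -4).
PQ · (PR × PS) = 4.
Since 4 ≠ 0, the four points are not coplanar.

No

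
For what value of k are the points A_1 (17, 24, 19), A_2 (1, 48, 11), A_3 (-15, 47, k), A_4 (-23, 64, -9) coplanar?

Coplanarity ⇔ det[A_1A_2; A_1A_3; A_1A_4] = 0.
Expanding, this is linear in k: (-320)k + (-2240) = 0.
So k = -7.

-7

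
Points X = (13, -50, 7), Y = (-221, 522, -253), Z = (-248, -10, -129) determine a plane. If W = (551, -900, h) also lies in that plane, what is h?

485

Coplanarity requires XY · (XZ × XW) = 0.
XY = (-234, 572, -260), XZ = (-261, 40, -136); the triple product is linear in h with coefficient 139932 and constant term -67867020.
Setting it to zero: h = 485.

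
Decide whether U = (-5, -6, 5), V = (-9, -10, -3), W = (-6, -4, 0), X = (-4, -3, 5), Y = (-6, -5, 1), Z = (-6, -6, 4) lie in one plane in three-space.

The plane through U, V, W has normal n = UV × UW = (36, -12, -12) and equation n·P = -168.
Checking the remaining points: n·X = -168, n·Y = -168, n·Z = -192.
Since n·Z = -192 ≠ -168, Z is off the plane and the points are not all coplanar.

No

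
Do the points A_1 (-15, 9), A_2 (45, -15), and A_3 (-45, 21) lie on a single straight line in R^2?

Yes

A_1A_2 = (60, -24), A_1A_3 = (-30, 12).
Checking proportionality: A_1A_3 = -1/2·A_1A_2, so the vectors are parallel and the points are collinear.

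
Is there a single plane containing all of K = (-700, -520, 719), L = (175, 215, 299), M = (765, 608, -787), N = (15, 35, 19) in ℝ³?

A normal to the plane through K, L, M is n = KL × KM = (-633150, 702450, -89775).
The plane has equation n·P = 13382775. For N: n·N = 13382775.
Equal, so N lies in the plane and all four are coplanar.

Yes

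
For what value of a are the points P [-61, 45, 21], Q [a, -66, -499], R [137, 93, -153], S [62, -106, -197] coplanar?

380

Normal to plane PRS: n = (-36738, 21762, -35802); plane equation n·X = 2468466.
Requiring n·Q = 2468466: (-36738)a + (16428906) = 2468466.
So a = 380.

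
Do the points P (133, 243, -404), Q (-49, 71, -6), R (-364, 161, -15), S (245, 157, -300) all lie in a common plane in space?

A normal to the plane through P, Q, R is n = PQ × PR = (-34272, -127008, -70560).
The plane has equation n·X = -6914880. For S: n·S = -7168896.
-7168896 ≠ -6914880, so S is off the plane.

No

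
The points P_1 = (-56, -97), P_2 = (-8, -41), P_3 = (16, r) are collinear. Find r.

-13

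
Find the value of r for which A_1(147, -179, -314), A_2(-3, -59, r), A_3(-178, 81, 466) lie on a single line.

46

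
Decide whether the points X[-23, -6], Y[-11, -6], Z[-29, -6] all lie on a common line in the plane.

Yes

XY = (12, 0), XZ = (-6, 0).
det[XY; XZ] = (12)(0) − (0)(-6) = 0.
The determinant is zero, so the points are collinear.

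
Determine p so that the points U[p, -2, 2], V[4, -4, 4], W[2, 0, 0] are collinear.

3

Collinearity requires UV × UW = 0; each component is linear in p.
The y-component gives (-4)p + (12) = 0, so p = 3.
The remaining components then also vanish.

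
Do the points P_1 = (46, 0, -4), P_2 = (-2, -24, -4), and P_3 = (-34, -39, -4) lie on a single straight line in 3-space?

P_1P_2 = (-48, -24, 0), P_1P_3 = (-80, -39, 0).
P_1P_2 × P_1P_3 = (0, 0, -48).
The cross product is nonzero, so the points do not lie on one line.

No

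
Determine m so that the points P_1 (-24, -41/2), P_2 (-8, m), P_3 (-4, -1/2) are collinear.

-9/2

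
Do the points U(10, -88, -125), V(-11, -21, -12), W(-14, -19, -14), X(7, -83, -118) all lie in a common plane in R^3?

No

With U as base: UV = (-21, 67, 113), UW = (-24, 69, 111), UX = (-3, 5, 7).
UW × UX = (-72, -165, 87).
UV · (UW × UX) = 288.
Since 288 ≠ 0, the four points are not coplanar.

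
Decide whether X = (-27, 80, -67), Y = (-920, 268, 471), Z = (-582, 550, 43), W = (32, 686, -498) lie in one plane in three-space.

The four points are coplanar iff the 3×3 determinant with rows XY, XZ, XW is zero.
Rows: (-893, 188, 538), (-555, 470, 110), (59, 606, -431).
Expanding along the first row: (-893)(-269230) − (188)(232715) + (538)(-364060) = 807690.
Nonzero ⇒ not coplanar.

No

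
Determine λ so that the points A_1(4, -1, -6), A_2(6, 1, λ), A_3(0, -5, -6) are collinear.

-6

Collinearity requires A_1A_2 × A_1A_3 = 0; each component is linear in λ.
The x-component gives (4)λ + (24) = 0, so λ = -6.
The remaining components then also vanish.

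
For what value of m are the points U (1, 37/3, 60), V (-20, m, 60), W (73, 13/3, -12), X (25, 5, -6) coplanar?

Normal to plane UWX: n = (0, 3024, -336); plane equation n·P = 17136.
Requiring n·V = 17136: (3024)m + (-20160) = 17136.
So m = 37/3.

37/3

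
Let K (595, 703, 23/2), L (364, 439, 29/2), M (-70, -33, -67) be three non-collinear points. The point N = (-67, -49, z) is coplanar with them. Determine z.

7/2

A normal to the plane is n = KL × KM = (22932, -40257/2, -5544).
N lies in the plane iff n · KN = 0.
This gives (-5544)z + (19404) = 0, so z = 7/2.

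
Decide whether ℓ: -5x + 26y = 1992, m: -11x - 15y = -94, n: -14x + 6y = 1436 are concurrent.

Intersecting ℓ and m: solving the 2×2 system gives (x, y) = (-76, 62).
Substitute into n: (-14)(-76) + (6)(62) = 1436.
This equals 1436, so (-76, 62) lies on all three lines and they are concurrent.

Yes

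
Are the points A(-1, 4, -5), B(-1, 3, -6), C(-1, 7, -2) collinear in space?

Yes

AB = (0, -1, -1), AC = (0, 3, 3).
AB × AC = (0, 0, 0).
The cross product vanishes, so the three points are collinear.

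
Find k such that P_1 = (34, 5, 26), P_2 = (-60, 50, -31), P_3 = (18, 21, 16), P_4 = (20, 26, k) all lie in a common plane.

17

The points are coplanar iff P_1P_2 · (P_1P_3 × P_1P_4) = 0.
Expanding, this is linear in k: (-784)k + (13328) = 0.
So k = 17.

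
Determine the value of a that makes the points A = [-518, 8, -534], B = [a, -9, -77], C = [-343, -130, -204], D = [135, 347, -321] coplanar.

Normal to plane ACD: n = (-141264, 178215, 149439); plane equation n·P = -5199954.
Requiring n·B = -5199954: (-141264)a + (-13110738) = -5199954.
So a = -56.

-56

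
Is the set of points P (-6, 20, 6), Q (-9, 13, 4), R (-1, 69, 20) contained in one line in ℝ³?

PQ = (-3, -7, -2), PR = (5, 49, 14).
PQ × PR = (0, 32, -112).
The cross product is nonzero, so the points do not lie on one line.

No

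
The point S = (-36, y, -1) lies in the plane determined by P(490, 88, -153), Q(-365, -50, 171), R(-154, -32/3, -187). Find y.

A normal to the plane is n = PQ × PR = (36660, -237726, -4512).
S lies in the plane iff n · PS = 0.
This gives (-237726)y + (950904) = 0, so y = 4.

4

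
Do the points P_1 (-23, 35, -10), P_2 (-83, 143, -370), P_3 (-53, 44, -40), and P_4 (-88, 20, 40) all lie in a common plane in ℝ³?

Yes

With P_1 as base: P_1P_2 = (-60, 108, -360), P_1P_3 = (-30, 9, -30), P_1P_4 = (-65, -15, 50).
P_1P_3 × P_1P_4 = (0, 3450, 1035).
P_1P_2 · (P_1P_3 × P_1P_4) = 0.
The scalar triple product vanishes, so the four points are coplanar.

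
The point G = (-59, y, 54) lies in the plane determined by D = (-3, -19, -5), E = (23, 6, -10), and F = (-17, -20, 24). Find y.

-50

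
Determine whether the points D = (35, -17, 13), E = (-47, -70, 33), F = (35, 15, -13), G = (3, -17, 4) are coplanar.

A normal to the plane through D, E, F is n = DE × DF = (738, -2132, -2624).
The plane has equation n·P = 27962. For G: n·G = 27962.
Equal, so G lies in the plane and all four are coplanar.

Yes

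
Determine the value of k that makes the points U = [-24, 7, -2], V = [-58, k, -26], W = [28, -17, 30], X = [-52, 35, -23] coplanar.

Normal to plane UWX: n = (-392, 196, 784); plane equation n·P = 9212.
Requiring n·V = 9212: (196)k + (2352) = 9212.
So k = 35.

35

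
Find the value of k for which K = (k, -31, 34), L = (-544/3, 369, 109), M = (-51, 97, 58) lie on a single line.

Collinearity requires KL × KM = 0; each component is linear in k.
The y-component gives (-51)k + (527) = 0, so k = 31/3.
The remaining components then also vanish.

31/3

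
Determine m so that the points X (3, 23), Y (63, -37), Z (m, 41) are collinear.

-15

Collinearity: (Z − X) must be parallel to (Y − X) = (60, -60).
Cross-multiplying the components: (m − 3)·(-60) = (18)·(60).
Solving gives m = -15.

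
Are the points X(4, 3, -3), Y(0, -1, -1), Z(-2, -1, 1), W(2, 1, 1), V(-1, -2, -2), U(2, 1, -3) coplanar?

No

The plane through X, Y, Z has normal n = XY × XZ = (-8, 4, -8) and equation n·P = 4.
Checking the remaining points: n·W = -20, n·V = 16, n·U = 12.
Since n·W = -20 ≠ 4, W is off the plane and the points are not all coplanar.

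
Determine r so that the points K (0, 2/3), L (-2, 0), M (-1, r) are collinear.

1/3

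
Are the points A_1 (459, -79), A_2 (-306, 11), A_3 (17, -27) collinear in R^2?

Yes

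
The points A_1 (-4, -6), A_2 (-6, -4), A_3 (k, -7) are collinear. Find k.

-3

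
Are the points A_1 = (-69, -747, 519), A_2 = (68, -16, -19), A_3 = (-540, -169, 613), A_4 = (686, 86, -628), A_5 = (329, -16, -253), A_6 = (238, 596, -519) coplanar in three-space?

The plane through A_1, A_2, A_3 has normal n = A_1A_2 × A_1A_3 = (379678, 240520, 423487) and equation n·P = 13923531.
Checking the remaining points: n·A_4 = 15193992, n·A_5 = 13923531, n·A_6 = 13923531.
Since n·A_4 = 15193992 ≠ 13923531, A_4 is off the plane and the points are not all coplanar.

No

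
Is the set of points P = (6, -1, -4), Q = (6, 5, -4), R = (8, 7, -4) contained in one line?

No

PQ = (0, 6, 0), PR = (2, 8, 0).
PQ × PR = (0, 0, -12).
The cross product is nonzero, so the points do not lie on one line.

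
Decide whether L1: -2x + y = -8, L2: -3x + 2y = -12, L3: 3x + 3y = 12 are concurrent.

Yes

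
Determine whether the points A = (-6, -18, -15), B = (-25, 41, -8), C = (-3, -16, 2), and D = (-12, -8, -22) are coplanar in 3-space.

No

A normal to the plane through A, B, C is n = AB × AC = (989, 344, -215).
The plane has equation n·P = -8901. For D: n·D = -9890.
-9890 ≠ -8901, so D is off the plane.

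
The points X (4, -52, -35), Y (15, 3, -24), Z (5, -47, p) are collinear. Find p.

-34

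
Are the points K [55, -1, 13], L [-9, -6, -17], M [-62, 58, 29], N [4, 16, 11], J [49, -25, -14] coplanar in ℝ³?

The plane through K, L, M has normal n = KL × KM = (1690, 4534, -4361) and equation n·P = 31723.
Checking the remaining points: n·N = 31333, n·J = 30514.
Since n·N = 31333 ≠ 31723, N is off the plane and the points are not all coplanar.

No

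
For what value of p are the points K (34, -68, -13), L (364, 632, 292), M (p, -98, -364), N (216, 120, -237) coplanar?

123

Normal to plane KLN: n = (-214140, 129430, -65360); plane equation n·P = -15232320.
Requiring n·M = -15232320: (-214140)p + (11106900) = -15232320.
So p = 123.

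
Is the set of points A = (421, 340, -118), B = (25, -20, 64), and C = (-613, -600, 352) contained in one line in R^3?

No

AB = (-396, -360, 182), AC = (-1034, -940, 470).
AB × AC = (1880, -2068, 0).
The cross product is nonzero, so the points do not lie on one line.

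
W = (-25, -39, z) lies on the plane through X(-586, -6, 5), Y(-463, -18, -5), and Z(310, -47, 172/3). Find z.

A normal to the plane is n = XY × XZ = (-1038, -15397, 5709).
W lies in the plane iff n · XW = 0.
This gives (5709)z + (-102762) = 0, so z = 18.

18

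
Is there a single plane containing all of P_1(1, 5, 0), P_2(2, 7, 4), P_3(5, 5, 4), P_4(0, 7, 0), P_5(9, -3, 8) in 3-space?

The plane through P_1, P_2, P_3 has normal n = P_1P_2 × P_1P_3 = (8, 12, -8) and equation n·P = 68.
Checking the remaining points: n·P_4 = 84, n·P_5 = -28.
Since n·P_4 = 84 ≠ 68, P_4 is off the plane and the points are not all coplanar.

No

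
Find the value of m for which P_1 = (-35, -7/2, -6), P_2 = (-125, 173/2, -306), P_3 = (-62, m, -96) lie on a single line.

Collinearity requires P_1P_2 × P_1P_3 = 0; each component is linear in m.
The x-component gives (300)m + (-7050) = 0, so m = 47/2.
The remaining components then also vanish.

47/2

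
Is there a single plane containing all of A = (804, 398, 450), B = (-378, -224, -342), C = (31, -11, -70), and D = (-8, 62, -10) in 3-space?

With A as base: AB = (-1182, -622, -792), AC = (-773, -409, -520), AD = (-812, -336, -460).
AC × AD = (13420, 66660, -72380).
AB · (AC × AD) = 0.
The scalar triple product vanishes, so the four points are coplanar.

Yes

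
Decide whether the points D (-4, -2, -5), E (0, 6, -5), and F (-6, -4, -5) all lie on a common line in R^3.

No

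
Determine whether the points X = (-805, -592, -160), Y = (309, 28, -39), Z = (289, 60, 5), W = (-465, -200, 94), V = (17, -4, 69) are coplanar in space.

The plane through X, Y, Z has normal n = XY × XZ = (23408, -51436, 48048) and equation n·P = 3918992.
Checking the remaining points: n·W = 3918992, n·V = 3918992.
All equal 3918992, so all 5 points lie in one plane.

Yes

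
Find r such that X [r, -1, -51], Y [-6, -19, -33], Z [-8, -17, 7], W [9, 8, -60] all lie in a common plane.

4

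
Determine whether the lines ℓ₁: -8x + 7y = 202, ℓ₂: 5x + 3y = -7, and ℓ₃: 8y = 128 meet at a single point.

No

Intersecting ℓ₁ and ℓ₂: solving the 2×2 system gives (x, y) = (-655/59, 954/59).
Substitute into ℓ₃: (0)(-655/59) + (8)(954/59) = 7632/59.
But ℓ₃ requires 128 ≠ 7632/59, so the three lines have no common point.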